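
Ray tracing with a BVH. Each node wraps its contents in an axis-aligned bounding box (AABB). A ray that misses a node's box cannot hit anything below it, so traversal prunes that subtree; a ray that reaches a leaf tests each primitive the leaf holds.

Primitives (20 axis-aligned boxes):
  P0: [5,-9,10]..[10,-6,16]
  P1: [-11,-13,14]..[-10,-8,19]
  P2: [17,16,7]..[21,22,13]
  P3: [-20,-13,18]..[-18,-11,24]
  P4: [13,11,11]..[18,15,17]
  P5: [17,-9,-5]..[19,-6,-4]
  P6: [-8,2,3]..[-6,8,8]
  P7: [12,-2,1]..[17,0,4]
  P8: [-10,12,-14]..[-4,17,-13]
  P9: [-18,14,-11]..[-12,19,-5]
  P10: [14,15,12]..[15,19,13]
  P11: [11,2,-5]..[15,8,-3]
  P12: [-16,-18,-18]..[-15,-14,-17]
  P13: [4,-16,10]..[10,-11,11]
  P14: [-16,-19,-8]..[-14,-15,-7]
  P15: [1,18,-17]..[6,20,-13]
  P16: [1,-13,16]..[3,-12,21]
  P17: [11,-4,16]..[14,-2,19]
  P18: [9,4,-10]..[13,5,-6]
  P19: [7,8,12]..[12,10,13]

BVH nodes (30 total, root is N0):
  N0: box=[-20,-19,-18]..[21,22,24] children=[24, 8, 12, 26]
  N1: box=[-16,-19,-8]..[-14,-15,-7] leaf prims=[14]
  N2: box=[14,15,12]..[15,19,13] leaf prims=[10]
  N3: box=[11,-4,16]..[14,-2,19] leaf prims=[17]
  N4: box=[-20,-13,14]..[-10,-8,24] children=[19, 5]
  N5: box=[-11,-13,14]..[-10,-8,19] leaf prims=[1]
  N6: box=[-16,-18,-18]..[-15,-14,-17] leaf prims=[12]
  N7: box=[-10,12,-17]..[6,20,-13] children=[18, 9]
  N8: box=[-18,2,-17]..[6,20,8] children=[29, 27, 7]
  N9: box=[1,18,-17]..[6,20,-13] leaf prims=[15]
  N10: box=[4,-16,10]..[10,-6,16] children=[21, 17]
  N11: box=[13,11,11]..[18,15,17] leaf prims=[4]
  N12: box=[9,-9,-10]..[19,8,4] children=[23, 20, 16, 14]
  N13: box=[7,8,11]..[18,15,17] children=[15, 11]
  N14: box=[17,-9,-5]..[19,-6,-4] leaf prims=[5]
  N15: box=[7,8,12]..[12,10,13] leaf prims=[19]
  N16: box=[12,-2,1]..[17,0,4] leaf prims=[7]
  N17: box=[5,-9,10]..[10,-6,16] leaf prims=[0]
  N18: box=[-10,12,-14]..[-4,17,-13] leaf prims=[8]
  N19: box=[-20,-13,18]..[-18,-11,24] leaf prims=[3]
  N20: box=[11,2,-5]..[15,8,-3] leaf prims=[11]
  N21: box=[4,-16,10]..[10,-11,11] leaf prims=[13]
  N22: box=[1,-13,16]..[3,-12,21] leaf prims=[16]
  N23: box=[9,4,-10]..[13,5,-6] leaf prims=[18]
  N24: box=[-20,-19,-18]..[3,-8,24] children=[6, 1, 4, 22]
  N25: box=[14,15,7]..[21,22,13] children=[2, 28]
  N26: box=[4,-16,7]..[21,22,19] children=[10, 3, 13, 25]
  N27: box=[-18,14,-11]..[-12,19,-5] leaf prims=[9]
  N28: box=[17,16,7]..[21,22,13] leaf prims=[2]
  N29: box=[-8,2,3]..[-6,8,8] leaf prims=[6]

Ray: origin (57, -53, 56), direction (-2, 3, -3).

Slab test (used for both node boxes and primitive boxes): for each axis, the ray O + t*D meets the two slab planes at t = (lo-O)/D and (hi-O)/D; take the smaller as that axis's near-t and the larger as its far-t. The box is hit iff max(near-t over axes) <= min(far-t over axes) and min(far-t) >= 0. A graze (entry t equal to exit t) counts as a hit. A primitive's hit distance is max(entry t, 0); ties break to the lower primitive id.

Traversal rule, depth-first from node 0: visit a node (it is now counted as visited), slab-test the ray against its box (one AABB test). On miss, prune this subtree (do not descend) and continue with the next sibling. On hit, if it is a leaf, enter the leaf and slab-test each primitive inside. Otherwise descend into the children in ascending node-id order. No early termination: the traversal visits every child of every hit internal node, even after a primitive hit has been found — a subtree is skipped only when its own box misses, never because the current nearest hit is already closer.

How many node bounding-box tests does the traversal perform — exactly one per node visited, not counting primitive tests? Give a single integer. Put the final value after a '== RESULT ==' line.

Trace the traversal:
N0 x:[18,77/2] y:[34/3,25] z:[32/3,74/3] -> hit [18,74/3], descend [8, 12, 24, 26]
  N8 x:[51/2,75/2] y:[55/3,73/3] z:[16,73/3] -> miss, prune
  N12 x:[19,24] y:[44/3,61/3] z:[52/3,22] -> hit [19,61/3], descend [14, 16, 20, 23]
    N14 x:[19,20] y:[44/3,47/3] z:[20,61/3] -> miss, prune
    N16 x:[20,45/2] y:[17,53/3] z:[52/3,55/3] -> miss, prune
    N20 x:[21,23] y:[55/3,61/3] z:[59/3,61/3] -> miss, prune
    N23 x:[22,24] y:[19,58/3] z:[62/3,22] -> miss, prune
  N24 x:[27,77/2] y:[34/3,15] z:[32/3,74/3] -> miss, prune
  N26 x:[18,53/2] y:[37/3,25] z:[37/3,49/3] -> miss, prune

Visited [0, 8, 12, 14, 16, 20, 23, 24, 26]. Tests: 9 box, 0 leaf. Nearest: miss.

== RESULT ==
9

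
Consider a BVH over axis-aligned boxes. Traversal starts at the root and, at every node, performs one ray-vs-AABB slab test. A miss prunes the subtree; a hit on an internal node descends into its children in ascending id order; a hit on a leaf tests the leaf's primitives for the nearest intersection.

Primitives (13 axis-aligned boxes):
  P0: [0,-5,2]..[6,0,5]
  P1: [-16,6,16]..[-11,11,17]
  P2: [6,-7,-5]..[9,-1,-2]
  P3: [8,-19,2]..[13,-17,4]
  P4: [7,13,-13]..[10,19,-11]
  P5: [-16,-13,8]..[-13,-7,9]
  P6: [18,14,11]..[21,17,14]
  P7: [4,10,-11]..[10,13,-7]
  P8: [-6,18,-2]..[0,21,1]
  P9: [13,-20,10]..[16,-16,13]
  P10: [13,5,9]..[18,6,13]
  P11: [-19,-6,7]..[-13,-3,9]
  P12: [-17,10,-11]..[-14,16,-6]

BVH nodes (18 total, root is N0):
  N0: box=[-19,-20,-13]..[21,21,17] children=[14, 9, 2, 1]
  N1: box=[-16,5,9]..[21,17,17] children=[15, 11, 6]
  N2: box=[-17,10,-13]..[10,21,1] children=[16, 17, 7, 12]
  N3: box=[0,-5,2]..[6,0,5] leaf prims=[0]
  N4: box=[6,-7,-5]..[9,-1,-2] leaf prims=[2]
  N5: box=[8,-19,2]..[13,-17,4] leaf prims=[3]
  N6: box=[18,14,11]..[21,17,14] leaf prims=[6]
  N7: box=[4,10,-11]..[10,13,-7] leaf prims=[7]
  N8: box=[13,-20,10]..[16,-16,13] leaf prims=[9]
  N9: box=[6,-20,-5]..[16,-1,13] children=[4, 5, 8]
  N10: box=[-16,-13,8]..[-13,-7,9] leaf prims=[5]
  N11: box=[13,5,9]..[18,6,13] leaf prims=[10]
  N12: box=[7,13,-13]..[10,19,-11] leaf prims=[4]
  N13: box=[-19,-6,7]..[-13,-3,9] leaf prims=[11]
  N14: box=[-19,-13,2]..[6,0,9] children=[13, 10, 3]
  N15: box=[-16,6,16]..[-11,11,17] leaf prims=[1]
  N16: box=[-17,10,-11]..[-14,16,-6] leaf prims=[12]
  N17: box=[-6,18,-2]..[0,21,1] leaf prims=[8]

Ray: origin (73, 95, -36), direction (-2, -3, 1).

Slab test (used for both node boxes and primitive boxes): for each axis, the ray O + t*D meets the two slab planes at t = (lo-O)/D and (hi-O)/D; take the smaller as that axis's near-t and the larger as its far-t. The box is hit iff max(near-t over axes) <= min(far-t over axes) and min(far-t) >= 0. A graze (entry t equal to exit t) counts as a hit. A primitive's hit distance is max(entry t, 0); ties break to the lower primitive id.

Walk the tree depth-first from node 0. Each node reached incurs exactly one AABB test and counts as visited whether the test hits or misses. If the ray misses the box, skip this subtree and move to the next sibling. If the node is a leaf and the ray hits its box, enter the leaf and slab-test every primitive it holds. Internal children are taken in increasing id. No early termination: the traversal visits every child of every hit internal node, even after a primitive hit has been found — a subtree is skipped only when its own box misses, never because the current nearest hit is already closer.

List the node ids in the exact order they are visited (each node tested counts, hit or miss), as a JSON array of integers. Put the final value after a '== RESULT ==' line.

Walk:
N0 x:[26,46] y:[74/3,115/3] z:[23,53] -> hit [26,115/3], descend [1, 2, 9, 14]
  N1 x:[26,89/2] y:[26,30] z:[45,53] -> miss, prune
  N2 x:[63/2,45] y:[74/3,85/3] z:[23,37] -> miss, prune
  N9 x:[57/2,67/2] y:[32,115/3] z:[31,49] -> hit [32,67/2], descend [4, 5, 8]
    N4 x:[32,67/2] y:[32,34] z:[31,34] -> hit [32,67/2] leaf, test {P2@t=32}
    N5 x:[30,65/2] y:[112/3,38] z:[38,40] -> miss, prune
    N8 x:[57/2,30] y:[37,115/3] z:[46,49] -> miss, prune
  N14 x:[67/2,46] y:[95/3,36] z:[38,45] -> miss, prune

order=[0, 1, 2, 9, 4, 5, 8, 14]  |boxes|=8  |leaves|=1  hit=P2

== RESULT ==
[0, 1, 2, 9, 4, 5, 8, 14]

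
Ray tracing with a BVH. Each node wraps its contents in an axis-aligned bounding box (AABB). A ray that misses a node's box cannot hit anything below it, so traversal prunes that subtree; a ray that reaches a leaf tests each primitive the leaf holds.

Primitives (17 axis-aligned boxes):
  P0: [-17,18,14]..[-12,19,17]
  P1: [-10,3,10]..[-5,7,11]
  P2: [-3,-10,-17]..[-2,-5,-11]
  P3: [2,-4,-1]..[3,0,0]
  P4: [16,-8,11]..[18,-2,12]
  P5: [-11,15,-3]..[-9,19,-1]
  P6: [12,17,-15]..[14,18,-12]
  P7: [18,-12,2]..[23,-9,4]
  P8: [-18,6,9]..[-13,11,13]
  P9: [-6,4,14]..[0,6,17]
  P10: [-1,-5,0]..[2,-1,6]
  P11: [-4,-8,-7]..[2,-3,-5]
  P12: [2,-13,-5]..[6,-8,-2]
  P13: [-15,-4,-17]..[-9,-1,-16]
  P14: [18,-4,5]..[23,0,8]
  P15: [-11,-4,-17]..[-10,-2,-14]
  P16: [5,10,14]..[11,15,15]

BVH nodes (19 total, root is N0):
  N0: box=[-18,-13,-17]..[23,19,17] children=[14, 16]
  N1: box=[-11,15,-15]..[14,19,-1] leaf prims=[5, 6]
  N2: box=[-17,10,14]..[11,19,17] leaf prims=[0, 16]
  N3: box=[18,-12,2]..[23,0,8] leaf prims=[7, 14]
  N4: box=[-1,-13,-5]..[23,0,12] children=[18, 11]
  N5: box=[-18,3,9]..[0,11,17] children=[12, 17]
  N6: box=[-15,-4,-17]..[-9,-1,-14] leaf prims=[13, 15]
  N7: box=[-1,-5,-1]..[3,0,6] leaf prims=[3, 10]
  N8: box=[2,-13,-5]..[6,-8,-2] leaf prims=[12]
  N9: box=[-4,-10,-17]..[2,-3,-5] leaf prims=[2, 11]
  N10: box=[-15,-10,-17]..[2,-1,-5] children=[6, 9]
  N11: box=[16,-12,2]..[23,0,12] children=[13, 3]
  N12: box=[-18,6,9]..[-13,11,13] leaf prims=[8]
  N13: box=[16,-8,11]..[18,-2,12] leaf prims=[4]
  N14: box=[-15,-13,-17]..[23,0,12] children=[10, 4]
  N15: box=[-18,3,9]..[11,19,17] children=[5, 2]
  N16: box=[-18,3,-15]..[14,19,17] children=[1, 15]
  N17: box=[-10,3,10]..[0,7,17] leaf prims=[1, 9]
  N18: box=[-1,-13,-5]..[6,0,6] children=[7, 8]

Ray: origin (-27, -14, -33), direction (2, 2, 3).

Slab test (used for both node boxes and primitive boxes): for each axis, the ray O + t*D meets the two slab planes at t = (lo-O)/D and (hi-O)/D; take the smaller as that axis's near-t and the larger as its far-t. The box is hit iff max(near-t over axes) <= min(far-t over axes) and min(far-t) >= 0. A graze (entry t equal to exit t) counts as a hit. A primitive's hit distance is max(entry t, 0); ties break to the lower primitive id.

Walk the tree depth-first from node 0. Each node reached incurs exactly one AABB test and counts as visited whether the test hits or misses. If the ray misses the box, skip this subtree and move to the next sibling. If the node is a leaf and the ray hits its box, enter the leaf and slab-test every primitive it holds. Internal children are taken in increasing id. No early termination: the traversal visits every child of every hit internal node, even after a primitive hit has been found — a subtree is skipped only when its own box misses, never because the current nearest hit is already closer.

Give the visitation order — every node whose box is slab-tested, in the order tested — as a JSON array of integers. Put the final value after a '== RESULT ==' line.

Traverse from the root:
N0 x:[9/2,25] y:[1/2,33/2] z:[16/3,50/3] -> hit [16/3,33/2], descend [14, 16]
  N14 x:[6,25] y:[1/2,7] z:[16/3,15] -> hit [6,7], descend [4, 10]
    N4 x:[13,25] y:[1/2,7] z:[28/3,15] -> miss, prune
    N10 x:[6,29/2] y:[2,13/2] z:[16/3,28/3] -> hit [6,13/2], descend [6, 9]
      N6 x:[6,9] y:[5,13/2] z:[16/3,19/3] -> hit [6,19/3] leaf, test {P13(miss), P15(miss)}
      N9 x:[23/2,29/2] y:[2,11/2] z:[16/3,28/3] -> miss, prune
  N16 x:[9/2,41/2] y:[17/2,33/2] z:[6,50/3] -> hit [17/2,33/2], descend [1, 15]
    N1 x:[8,41/2] y:[29/2,33/2] z:[6,32/3] -> miss, prune
    N15 x:[9/2,19] y:[17/2,33/2] z:[14,50/3] -> hit [14,33/2], descend [2, 5]
      N2 x:[5,19] y:[12,33/2] z:[47/3,50/3] -> hit [47/3,33/2] leaf, test {P0(miss), P16(miss)}
      N5 x:[9/2,27/2] y:[17/2,25/2] z:[14,50/3] -> miss, prune

order=[0, 14, 4, 10, 6, 9, 16, 1, 15, 2, 5]  |boxes|=11  |leaves|=2  hit=miss

== RESULT ==
[0, 14, 4, 10, 6, 9, 16, 1, 15, 2, 5]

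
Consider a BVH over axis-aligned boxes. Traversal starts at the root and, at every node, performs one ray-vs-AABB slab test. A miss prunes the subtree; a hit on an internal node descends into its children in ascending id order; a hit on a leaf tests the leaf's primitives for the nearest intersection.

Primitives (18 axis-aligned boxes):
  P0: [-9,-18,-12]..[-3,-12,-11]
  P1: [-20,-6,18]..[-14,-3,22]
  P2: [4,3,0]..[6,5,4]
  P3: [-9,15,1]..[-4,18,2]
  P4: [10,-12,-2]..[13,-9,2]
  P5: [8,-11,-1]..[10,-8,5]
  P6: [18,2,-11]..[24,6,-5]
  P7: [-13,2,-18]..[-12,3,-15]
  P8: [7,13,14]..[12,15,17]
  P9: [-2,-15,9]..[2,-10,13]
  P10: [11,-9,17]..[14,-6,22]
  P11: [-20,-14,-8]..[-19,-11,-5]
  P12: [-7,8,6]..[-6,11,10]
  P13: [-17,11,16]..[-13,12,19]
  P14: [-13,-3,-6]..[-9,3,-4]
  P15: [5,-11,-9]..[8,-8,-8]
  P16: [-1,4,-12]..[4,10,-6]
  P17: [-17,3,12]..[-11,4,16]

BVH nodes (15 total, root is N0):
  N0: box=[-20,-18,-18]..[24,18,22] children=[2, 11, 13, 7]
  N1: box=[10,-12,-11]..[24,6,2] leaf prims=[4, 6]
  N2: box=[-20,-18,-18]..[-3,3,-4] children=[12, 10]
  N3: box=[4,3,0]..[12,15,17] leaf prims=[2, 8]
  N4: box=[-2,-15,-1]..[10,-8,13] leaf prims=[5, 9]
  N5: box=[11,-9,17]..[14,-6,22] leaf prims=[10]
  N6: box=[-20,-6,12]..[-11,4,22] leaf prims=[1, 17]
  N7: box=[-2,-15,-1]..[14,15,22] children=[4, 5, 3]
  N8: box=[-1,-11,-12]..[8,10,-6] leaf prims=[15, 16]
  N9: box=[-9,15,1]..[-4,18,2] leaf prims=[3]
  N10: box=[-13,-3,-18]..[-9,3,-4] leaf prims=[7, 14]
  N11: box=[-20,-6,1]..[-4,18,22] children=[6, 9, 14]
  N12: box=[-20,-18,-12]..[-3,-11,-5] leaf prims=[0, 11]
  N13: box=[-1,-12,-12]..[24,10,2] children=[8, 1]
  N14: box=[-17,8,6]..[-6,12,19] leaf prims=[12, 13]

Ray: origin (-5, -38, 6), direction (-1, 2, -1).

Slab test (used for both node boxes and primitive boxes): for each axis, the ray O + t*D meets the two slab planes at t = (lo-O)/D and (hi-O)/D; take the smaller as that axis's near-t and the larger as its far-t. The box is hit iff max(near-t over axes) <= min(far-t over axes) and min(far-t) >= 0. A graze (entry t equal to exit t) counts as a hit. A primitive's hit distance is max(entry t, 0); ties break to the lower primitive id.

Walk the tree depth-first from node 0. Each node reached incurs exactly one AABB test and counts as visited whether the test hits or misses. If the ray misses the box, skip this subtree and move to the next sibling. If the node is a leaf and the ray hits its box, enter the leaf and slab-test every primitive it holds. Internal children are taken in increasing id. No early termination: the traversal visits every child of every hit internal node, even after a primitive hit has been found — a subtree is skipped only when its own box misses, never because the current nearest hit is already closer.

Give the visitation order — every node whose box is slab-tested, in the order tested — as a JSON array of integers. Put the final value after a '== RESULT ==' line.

Traverse from the root:
N0 x:[-29,15] y:[10,28] z:[-16,24] -> hit [10,15], descend [2, 7, 11, 13]
  N2 x:[-2,15] y:[10,41/2] z:[10,24] -> hit [10,15], descend [10, 12]
    N10 x:[4,8] y:[35/2,41/2] z:[10,24] -> miss, prune
    N12 x:[-2,15] y:[10,27/2] z:[11,18] -> hit [11,27/2] leaf, test {P0(miss), P11(miss)}
  N7 x:[-19,-3] y:[23/2,53/2] z:[-16,7] -> miss, prune
  N11 x:[-1,15] y:[16,28] z:[-16,5] -> miss, prune
  N13 x:[-29,-4] y:[13,24] z:[4,18] -> miss, prune

order=[0, 2, 10, 12, 7, 11, 13]  |boxes|=7  |leaves|=1  hit=miss

== RESULT ==
[0, 2, 10, 12, 7, 11, 13]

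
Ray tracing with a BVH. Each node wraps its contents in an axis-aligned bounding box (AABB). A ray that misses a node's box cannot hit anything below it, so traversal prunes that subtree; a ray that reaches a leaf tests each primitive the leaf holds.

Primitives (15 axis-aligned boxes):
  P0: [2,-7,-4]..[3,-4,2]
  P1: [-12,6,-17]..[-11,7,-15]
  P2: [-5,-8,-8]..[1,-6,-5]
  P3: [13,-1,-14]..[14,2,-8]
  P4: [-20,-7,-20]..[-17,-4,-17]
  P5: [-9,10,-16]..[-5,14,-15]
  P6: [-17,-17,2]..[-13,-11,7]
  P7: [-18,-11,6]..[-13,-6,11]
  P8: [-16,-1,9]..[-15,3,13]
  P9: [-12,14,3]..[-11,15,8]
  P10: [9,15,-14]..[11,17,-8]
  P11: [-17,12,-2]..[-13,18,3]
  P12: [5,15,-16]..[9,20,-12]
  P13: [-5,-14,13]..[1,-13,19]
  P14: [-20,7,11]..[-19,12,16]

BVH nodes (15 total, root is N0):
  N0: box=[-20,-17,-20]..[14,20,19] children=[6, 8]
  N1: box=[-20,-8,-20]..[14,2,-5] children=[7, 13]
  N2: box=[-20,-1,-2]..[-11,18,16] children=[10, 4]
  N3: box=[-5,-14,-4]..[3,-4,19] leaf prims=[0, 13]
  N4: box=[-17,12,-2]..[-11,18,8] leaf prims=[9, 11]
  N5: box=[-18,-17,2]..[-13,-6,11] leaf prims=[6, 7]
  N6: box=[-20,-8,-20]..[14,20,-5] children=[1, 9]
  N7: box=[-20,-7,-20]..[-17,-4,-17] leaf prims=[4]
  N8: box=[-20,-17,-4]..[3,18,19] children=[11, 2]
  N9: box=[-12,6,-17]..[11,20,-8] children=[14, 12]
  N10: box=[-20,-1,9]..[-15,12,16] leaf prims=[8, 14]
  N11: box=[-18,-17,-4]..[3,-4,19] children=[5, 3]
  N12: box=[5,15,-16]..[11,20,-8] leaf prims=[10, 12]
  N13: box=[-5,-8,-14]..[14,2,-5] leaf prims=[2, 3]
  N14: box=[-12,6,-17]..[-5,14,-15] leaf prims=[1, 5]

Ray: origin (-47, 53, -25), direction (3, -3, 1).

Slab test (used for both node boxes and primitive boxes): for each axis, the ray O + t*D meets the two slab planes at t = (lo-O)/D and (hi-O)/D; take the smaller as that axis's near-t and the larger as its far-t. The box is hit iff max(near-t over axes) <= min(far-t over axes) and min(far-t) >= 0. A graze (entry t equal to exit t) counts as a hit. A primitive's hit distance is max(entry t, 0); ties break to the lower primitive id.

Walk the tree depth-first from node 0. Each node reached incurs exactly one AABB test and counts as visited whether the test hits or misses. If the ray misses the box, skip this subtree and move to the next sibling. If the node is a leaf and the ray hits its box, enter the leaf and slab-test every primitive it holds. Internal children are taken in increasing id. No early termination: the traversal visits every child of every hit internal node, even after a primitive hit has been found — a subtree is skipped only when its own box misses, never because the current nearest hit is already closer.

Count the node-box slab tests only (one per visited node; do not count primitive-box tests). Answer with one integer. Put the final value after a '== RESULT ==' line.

Traverse from the root:
N0 x:[9,61/3] y:[11,70/3] z:[5,44] -> hit [11,61/3], descend [6, 8]
  N6 x:[9,61/3] y:[11,61/3] z:[5,20] -> hit [11,20], descend [1, 9]
    N1 x:[9,61/3] y:[17,61/3] z:[5,20] -> hit [17,20], descend [7, 13]
      N7 x:[9,10] y:[19,20] z:[5,8] -> miss, prune
      N13 x:[14,61/3] y:[17,61/3] z:[11,20] -> hit [17,20] leaf, test {P2(miss), P3(miss)}
    N9 x:[35/3,58/3] y:[11,47/3] z:[8,17] -> hit [35/3,47/3], descend [12, 14]
      N12 x:[52/3,58/3] y:[11,38/3] z:[9,17] -> miss, prune
      N14 x:[35/3,14] y:[13,47/3] z:[8,10] -> miss, prune
  N8 x:[9,50/3] y:[35/3,70/3] z:[21,44] -> miss, prune

9 AABB tests over nodes [0, 6, 1, 7, 13, 9, 12, 14, 8]; 1 leaf entered; closest miss.

== RESULT ==
9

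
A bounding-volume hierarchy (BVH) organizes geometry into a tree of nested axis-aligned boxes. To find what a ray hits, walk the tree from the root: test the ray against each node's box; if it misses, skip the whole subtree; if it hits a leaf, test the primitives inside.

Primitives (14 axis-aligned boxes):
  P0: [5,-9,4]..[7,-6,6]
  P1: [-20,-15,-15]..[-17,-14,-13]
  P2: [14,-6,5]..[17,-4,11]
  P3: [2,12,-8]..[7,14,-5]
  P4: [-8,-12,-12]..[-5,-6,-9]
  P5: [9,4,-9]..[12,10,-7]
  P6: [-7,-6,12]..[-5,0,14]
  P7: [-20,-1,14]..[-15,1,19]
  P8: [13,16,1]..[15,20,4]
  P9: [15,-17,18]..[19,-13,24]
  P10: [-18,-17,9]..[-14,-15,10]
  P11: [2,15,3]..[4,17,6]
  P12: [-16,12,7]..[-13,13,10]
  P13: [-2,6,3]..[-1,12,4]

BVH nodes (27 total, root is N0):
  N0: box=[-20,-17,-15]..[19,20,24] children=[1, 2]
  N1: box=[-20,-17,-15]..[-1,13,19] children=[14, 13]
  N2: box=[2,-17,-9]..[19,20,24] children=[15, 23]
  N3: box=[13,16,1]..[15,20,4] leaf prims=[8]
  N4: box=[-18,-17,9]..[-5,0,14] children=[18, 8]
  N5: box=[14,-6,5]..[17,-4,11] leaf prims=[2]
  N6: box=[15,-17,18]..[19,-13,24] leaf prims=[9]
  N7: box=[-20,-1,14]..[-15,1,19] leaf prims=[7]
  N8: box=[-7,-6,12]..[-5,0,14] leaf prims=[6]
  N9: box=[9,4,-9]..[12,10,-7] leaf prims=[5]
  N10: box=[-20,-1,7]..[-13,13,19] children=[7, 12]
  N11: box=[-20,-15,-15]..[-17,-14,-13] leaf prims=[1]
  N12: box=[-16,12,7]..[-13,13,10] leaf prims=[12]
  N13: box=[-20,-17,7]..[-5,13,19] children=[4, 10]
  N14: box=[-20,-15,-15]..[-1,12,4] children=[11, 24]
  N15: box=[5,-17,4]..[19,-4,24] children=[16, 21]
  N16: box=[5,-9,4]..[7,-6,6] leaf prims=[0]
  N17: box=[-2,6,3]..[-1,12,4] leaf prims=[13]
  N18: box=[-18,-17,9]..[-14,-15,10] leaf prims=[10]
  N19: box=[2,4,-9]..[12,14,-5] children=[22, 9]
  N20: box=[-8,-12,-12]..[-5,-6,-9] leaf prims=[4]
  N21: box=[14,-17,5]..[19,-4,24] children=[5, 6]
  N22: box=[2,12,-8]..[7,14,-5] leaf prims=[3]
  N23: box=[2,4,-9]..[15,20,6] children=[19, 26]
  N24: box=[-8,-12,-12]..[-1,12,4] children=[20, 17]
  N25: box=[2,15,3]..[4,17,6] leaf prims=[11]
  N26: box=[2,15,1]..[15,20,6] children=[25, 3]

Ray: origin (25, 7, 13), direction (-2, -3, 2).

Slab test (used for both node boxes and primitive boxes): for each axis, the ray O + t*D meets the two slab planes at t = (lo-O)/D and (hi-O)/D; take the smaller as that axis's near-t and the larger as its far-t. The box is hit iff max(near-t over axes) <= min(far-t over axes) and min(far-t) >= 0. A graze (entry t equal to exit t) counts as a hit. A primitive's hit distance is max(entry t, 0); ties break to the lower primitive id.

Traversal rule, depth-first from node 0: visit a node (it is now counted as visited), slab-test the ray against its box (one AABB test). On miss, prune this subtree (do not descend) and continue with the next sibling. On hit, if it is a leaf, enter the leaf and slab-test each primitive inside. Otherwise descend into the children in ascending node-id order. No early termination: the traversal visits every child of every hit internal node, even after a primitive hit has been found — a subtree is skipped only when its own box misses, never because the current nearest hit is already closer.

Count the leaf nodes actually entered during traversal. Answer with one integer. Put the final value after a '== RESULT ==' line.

Trace the traversal:
N0 x:[3,45/2] y:[-13/3,8] z:[-14,11/2] -> hit [3,11/2], descend [1, 2]
  N1 x:[13,45/2] y:[-2,8] z:[-14,3] -> miss, prune
  N2 x:[3,23/2] y:[-13/3,8] z:[-11,11/2] -> hit [3,11/2], descend [15, 23]
    N15 x:[3,10] y:[11/3,8] z:[-9/2,11/2] -> hit [11/3,11/2], descend [16, 21]
      N16 x:[9,10] y:[13/3,16/3] z:[-9/2,-7/2] -> miss, prune
      N21 x:[3,11/2] y:[11/3,8] z:[-4,11/2] -> hit [11/3,11/2], descend [5, 6]
        N5 x:[4,11/2] y:[11/3,13/3] z:[-4,-1] -> miss, prune
        N6 x:[3,5] y:[20/3,8] z:[5/2,11/2] -> miss, prune
    N23 x:[5,23/2] y:[-13/3,1] z:[-11,-7/2] -> miss, prune

9 AABB tests over nodes [0, 1, 2, 15, 16, 21, 5, 6, 23]; 0 leaves entered; closest miss.

== RESULT ==
0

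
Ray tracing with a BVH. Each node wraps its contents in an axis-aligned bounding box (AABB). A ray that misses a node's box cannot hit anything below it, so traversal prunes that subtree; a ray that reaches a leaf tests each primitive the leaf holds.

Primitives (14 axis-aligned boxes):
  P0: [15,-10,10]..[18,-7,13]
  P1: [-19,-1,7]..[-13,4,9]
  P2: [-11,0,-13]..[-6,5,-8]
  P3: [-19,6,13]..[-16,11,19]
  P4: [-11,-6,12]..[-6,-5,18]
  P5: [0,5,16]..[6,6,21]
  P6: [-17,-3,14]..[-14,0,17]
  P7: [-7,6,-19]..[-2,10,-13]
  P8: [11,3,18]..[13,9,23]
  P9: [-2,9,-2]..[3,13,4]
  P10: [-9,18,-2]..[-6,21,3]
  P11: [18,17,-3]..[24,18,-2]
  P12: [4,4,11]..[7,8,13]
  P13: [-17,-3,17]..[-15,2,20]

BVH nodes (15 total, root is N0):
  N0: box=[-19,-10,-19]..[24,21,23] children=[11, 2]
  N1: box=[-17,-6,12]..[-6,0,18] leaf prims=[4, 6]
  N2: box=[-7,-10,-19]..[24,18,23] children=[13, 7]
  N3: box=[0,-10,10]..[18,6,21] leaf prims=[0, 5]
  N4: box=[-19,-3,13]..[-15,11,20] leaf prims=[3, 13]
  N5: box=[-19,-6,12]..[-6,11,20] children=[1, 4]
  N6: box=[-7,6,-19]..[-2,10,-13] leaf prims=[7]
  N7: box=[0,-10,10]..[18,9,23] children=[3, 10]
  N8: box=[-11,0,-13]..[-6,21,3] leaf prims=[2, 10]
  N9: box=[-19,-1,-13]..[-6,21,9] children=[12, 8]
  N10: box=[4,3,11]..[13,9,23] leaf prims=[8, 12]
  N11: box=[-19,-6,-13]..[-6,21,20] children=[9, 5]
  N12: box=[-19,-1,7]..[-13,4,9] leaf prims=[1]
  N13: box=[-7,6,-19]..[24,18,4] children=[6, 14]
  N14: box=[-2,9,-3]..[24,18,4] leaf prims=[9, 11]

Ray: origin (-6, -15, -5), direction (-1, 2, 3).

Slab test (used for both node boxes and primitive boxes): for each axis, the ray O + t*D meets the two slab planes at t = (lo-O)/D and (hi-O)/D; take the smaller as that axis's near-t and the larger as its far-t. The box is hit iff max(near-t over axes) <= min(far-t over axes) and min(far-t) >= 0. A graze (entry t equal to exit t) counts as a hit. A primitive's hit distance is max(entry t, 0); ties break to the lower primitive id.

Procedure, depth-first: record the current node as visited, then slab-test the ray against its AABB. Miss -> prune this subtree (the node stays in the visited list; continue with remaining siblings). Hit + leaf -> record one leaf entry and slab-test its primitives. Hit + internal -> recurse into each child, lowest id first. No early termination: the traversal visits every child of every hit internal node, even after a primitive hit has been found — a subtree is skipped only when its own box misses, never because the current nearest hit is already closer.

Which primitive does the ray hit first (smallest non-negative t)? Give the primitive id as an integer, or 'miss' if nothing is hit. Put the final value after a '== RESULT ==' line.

Traverse from the root:
N0 x:[-30,13] y:[5/2,18] z:[-14/3,28/3] -> hit [5/2,28/3], descend [2, 11]
  N2 x:[-30,1] y:[5/2,33/2] z:[-14/3,28/3] -> miss, prune
  N11 x:[0,13] y:[9/2,18] z:[-8/3,25/3] -> hit [9/2,25/3], descend [5, 9]
    N5 x:[0,13] y:[9/2,13] z:[17/3,25/3] -> hit [17/3,25/3], descend [1, 4]
      N1 x:[0,11] y:[9/2,15/2] z:[17/3,23/3] -> hit [17/3,15/2] leaf, test {P4(miss), P6(miss)}
      N4 x:[9,13] y:[6,13] z:[6,25/3] -> miss, prune
    N9 x:[0,13] y:[7,18] z:[-8/3,14/3] -> miss, prune

Summary -> nodes [0, 2, 11, 5, 1, 4, 9]; box-tests=7; leaf-entries=1; first=miss

== RESULT ==
miss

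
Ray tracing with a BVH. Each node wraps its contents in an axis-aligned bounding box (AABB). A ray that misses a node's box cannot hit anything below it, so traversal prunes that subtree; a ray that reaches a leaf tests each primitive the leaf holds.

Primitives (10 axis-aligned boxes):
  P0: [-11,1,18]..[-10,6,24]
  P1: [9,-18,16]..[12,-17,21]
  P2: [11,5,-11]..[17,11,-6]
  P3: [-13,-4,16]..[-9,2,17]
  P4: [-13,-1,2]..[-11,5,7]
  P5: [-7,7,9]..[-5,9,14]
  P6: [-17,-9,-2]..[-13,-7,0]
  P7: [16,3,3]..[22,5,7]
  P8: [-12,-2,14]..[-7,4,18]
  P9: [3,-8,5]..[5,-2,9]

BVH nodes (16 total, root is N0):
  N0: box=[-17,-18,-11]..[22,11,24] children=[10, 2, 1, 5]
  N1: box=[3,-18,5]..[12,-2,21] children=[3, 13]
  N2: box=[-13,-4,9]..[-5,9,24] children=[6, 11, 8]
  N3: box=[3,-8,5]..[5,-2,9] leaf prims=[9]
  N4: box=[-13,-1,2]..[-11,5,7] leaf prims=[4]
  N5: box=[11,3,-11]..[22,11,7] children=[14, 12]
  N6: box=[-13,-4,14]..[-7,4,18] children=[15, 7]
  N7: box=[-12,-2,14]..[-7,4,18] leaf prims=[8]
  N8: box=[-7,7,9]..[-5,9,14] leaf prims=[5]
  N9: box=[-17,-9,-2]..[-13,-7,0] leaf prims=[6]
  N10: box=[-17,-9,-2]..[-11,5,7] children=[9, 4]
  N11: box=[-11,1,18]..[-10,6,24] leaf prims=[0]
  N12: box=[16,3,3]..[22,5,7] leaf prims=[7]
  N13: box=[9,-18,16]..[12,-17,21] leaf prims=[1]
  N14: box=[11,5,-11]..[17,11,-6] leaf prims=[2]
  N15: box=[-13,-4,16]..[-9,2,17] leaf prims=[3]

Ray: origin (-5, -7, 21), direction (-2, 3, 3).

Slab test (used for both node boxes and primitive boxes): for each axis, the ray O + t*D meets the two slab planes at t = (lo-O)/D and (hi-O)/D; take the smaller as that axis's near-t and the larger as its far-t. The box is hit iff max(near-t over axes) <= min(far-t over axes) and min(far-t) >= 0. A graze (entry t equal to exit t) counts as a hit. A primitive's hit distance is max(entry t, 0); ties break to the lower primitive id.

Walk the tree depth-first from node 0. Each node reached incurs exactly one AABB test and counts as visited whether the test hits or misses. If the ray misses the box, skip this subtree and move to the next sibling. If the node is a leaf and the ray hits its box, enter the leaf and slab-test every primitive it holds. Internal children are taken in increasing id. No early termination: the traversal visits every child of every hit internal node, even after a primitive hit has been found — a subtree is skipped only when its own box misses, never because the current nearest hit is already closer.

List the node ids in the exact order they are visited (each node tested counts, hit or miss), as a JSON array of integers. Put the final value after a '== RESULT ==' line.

Trace the traversal:
N0 x:[-27/2,6] y:[-11/3,6] z:[-32/3,1] -> hit [-11/3,1], descend [1, 2, 5, 10]
  N1 x:[-17/2,-4] y:[-11/3,5/3] z:[-16/3,0] -> miss, prune
  N2 x:[0,4] y:[1,16/3] z:[-4,1] -> hit [1,1], descend [6, 8, 11]
    N6 x:[1,4] y:[1,11/3] z:[-7/3,-1] -> miss, prune
    N8 x:[0,1] y:[14/3,16/3] z:[-4,-7/3] -> miss, prune
    N11 x:[5/2,3] y:[8/3,13/3] z:[-1,1] -> miss, prune
  N5 x:[-27/2,-8] y:[10/3,6] z:[-32/3,-14/3] -> miss, prune
  N10 x:[3,6] y:[-2/3,4] z:[-23/3,-14/3] -> miss, prune

Visited [0, 1, 2, 6, 8, 11, 5, 10]. Tests: 8 box, 0 leaf. Nearest: miss.

== RESULT ==
[0, 1, 2, 6, 8, 11, 5, 10]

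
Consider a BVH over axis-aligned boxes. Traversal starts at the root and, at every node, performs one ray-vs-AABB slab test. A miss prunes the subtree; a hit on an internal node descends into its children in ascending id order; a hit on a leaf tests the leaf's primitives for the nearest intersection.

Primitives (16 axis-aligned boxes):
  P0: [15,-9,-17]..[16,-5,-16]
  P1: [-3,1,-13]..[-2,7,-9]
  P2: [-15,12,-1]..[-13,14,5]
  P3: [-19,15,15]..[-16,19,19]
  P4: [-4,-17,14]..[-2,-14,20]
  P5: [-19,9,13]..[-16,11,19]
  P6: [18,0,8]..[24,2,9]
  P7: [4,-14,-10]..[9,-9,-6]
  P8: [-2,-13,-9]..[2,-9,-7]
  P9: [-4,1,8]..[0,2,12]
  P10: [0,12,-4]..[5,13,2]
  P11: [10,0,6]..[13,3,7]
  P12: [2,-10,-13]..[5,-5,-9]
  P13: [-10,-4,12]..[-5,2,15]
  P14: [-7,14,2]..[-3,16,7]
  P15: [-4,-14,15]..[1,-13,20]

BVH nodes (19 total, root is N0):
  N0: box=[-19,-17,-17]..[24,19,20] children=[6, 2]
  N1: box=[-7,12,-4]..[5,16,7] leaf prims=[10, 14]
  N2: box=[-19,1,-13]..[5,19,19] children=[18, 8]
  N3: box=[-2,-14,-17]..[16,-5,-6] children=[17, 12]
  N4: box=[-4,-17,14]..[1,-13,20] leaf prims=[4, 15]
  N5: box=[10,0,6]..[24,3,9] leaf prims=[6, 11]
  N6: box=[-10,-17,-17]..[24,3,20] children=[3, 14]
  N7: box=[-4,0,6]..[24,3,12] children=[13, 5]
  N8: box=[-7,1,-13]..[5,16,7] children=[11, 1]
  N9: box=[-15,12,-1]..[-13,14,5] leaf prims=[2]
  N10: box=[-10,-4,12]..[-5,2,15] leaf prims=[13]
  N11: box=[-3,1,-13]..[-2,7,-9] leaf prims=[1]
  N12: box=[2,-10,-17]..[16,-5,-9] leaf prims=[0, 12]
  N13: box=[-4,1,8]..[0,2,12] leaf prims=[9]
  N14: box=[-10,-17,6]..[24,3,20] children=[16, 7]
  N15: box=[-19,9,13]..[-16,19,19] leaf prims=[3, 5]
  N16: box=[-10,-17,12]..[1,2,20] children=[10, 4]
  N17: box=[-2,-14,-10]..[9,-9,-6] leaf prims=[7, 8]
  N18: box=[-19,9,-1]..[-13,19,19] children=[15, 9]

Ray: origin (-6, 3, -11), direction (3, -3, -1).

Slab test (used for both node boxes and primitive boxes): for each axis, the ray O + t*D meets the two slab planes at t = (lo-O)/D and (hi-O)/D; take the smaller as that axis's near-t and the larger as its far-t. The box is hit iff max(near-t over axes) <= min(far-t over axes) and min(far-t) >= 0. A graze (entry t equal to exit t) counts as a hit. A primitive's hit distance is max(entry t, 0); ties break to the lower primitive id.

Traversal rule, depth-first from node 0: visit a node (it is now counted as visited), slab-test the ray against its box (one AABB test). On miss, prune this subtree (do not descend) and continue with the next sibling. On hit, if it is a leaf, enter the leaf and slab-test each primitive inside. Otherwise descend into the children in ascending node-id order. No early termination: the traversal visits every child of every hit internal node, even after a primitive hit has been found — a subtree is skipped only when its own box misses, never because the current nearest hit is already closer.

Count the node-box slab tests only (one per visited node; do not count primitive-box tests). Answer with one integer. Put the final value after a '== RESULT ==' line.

Walk:
N0 x:[-13/3,10] y:[-16/3,20/3] z:[-31,6] -> hit [-13/3,6], descend [2, 6]
  N2 x:[-13/3,11/3] y:[-16/3,2/3] z:[-30,2] -> hit [-13/3,2/3], descend [8, 18]
    N8 x:[-1/3,11/3] y:[-13/3,2/3] z:[-18,2] -> hit [-1/3,2/3], descend [1, 11]
      N1 x:[-1/3,11/3] y:[-13/3,-3] z:[-18,-7] -> miss, prune
      N11 x:[1,4/3] y:[-4/3,2/3] z:[-2,2] -> miss, prune
    N18 x:[-13/3,-7/3] y:[-16/3,-2] z:[-30,-10] -> miss, prune
  N6 x:[-4/3,10] y:[0,20/3] z:[-31,6] -> hit [0,6], descend [3, 14]
    N3 x:[4/3,22/3] y:[8/3,17/3] z:[-5,6] -> hit [8/3,17/3], descend [12, 17]
      N12 x:[8/3,22/3] y:[8/3,13/3] z:[-2,6] -> hit [8/3,13/3] leaf, test {P0(miss), P12(miss)}
      N17 x:[4/3,5] y:[4,17/3] z:[-5,-1] -> miss, prune
    N14 x:[-4/3,10] y:[0,20/3] z:[-31,-17] -> miss, prune

order=[0, 2, 8, 1, 11, 18, 6, 3, 12, 17, 14]  |boxes|=11  |leaves|=1  hit=miss

== RESULT ==
11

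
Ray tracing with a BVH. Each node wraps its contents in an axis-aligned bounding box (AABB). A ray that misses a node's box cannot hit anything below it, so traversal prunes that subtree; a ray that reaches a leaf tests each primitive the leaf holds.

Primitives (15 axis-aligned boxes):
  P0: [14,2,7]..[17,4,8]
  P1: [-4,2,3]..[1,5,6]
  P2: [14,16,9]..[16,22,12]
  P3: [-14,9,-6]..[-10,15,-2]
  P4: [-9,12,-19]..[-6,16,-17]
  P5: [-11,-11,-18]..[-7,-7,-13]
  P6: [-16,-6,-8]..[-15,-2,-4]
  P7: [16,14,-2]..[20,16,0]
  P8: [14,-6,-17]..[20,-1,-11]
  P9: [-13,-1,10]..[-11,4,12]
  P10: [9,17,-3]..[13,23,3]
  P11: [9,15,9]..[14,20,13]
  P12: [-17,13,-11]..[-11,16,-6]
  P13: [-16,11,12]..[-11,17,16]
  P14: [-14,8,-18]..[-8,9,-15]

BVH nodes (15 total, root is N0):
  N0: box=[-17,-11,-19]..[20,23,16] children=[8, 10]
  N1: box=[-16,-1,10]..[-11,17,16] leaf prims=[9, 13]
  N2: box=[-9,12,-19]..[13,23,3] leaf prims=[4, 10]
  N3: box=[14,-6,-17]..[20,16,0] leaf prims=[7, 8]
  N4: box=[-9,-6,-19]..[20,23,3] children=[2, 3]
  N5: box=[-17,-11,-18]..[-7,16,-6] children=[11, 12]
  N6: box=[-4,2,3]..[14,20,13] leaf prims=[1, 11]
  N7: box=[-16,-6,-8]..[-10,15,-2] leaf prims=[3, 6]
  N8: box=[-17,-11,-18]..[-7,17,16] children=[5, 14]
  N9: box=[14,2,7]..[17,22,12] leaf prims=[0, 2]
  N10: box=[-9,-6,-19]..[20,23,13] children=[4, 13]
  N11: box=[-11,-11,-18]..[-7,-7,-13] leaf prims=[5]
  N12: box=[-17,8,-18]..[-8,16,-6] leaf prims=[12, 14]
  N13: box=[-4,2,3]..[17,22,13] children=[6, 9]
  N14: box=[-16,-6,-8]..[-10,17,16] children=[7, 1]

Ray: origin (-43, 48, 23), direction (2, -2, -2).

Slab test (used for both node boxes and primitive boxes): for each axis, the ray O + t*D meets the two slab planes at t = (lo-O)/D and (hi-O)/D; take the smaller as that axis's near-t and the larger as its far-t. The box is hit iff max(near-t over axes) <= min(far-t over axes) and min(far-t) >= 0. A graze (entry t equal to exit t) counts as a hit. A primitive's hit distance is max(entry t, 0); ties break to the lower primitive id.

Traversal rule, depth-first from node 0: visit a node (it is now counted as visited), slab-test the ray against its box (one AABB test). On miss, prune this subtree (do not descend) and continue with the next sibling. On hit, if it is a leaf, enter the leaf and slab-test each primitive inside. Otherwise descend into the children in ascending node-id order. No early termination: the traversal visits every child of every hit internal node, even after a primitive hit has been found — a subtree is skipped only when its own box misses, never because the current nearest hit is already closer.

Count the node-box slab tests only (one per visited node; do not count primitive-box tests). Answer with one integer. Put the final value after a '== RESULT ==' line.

Walk:
N0 x:[13,63/2] y:[25/2,59/2] z:[7/2,21] -> hit [13,21], descend [8, 10]
  N8 x:[13,18] y:[31/2,59/2] z:[7/2,41/2] -> hit [31/2,18], descend [5, 14]
    N5 x:[13,18] y:[16,59/2] z:[29/2,41/2] -> hit [16,18], descend [11, 12]
      N11 x:[16,18] y:[55/2,59/2] z:[18,41/2] -> miss, prune
      N12 x:[13,35/2] y:[16,20] z:[29/2,41/2] -> hit [16,35/2] leaf, test {P12@t=16, P14(miss)}
    N14 x:[27/2,33/2] y:[31/2,27] z:[7/2,31/2] -> hit [31/2,31/2], descend [1, 7]
      N1 x:[27/2,16] y:[31/2,49/2] z:[7/2,13/2] -> miss, prune
      N7 x:[27/2,33/2] y:[33/2,27] z:[25/2,31/2] -> miss, prune
  N10 x:[17,63/2] y:[25/2,27] z:[5,21] -> hit [17,21], descend [4, 13]
    N4 x:[17,63/2] y:[25/2,27] z:[10,21] -> hit [17,21], descend [2, 3]
      N2 x:[17,28] y:[25/2,18] z:[10,21] -> hit [17,18] leaf, test {P4(miss), P10(miss)}
      N3 x:[57/2,63/2] y:[16,27] z:[23/2,20] -> miss, prune
    N13 x:[39/2,30] y:[13,23] z:[5,10] -> miss, prune

Summary -> nodes [0, 8, 5, 11, 12, 14, 1, 7, 10, 4, 2, 3, 13]; box-tests=13; leaf-entries=2; first=P12

== RESULT ==
13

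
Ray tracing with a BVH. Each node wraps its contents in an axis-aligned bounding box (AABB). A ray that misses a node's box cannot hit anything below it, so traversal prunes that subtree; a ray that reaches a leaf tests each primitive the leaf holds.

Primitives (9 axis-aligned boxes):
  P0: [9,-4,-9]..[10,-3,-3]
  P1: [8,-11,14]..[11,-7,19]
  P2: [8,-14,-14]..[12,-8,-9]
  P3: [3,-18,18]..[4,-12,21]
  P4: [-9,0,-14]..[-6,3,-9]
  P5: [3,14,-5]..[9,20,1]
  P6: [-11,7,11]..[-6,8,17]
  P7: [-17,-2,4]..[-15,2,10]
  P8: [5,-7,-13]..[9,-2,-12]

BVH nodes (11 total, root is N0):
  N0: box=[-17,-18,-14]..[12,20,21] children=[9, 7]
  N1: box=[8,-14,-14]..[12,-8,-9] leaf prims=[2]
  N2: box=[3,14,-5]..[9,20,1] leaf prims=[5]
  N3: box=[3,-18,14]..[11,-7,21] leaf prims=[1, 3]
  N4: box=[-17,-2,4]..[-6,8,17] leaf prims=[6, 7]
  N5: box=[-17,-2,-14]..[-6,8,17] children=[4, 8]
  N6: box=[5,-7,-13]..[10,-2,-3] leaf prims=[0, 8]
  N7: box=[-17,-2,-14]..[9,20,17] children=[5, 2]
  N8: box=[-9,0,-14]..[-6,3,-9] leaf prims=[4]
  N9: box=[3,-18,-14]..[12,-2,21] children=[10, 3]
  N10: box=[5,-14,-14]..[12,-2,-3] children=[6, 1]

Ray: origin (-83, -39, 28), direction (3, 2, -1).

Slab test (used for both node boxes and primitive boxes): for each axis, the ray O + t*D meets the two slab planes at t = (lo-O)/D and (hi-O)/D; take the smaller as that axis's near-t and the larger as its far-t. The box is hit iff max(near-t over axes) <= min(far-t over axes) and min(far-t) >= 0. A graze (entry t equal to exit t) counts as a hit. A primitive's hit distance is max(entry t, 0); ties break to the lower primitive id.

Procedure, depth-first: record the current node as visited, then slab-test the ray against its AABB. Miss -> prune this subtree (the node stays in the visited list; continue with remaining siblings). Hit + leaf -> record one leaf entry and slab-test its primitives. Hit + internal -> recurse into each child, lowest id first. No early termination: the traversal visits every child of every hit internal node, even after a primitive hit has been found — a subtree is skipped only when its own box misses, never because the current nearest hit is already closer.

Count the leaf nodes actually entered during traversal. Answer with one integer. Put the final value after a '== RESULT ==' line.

Walk:
N0 x:[22,95/3] y:[21/2,59/2] z:[7,42] -> hit [22,59/2], descend [7, 9]
  N7 x:[22,92/3] y:[37/2,59/2] z:[11,42] -> hit [22,59/2], descend [2, 5]
    N2 x:[86/3,92/3] y:[53/2,59/2] z:[27,33] -> hit [86/3,59/2] leaf, test {P5@t=86/3}
    N5 x:[22,77/3] y:[37/2,47/2] z:[11,42] -> hit [22,47/2], descend [4, 8]
      N4 x:[22,77/3] y:[37/2,47/2] z:[11,24] -> hit [22,47/2] leaf, test {P6(miss), P7(miss)}
      N8 x:[74/3,77/3] y:[39/2,21] z:[37,42] -> miss, prune
  N9 x:[86/3,95/3] y:[21/2,37/2] z:[7,42] -> miss, prune

order=[0, 7, 2, 5, 4, 8, 9]  |boxes|=7  |leaves|=2  hit=P5

== RESULT ==
2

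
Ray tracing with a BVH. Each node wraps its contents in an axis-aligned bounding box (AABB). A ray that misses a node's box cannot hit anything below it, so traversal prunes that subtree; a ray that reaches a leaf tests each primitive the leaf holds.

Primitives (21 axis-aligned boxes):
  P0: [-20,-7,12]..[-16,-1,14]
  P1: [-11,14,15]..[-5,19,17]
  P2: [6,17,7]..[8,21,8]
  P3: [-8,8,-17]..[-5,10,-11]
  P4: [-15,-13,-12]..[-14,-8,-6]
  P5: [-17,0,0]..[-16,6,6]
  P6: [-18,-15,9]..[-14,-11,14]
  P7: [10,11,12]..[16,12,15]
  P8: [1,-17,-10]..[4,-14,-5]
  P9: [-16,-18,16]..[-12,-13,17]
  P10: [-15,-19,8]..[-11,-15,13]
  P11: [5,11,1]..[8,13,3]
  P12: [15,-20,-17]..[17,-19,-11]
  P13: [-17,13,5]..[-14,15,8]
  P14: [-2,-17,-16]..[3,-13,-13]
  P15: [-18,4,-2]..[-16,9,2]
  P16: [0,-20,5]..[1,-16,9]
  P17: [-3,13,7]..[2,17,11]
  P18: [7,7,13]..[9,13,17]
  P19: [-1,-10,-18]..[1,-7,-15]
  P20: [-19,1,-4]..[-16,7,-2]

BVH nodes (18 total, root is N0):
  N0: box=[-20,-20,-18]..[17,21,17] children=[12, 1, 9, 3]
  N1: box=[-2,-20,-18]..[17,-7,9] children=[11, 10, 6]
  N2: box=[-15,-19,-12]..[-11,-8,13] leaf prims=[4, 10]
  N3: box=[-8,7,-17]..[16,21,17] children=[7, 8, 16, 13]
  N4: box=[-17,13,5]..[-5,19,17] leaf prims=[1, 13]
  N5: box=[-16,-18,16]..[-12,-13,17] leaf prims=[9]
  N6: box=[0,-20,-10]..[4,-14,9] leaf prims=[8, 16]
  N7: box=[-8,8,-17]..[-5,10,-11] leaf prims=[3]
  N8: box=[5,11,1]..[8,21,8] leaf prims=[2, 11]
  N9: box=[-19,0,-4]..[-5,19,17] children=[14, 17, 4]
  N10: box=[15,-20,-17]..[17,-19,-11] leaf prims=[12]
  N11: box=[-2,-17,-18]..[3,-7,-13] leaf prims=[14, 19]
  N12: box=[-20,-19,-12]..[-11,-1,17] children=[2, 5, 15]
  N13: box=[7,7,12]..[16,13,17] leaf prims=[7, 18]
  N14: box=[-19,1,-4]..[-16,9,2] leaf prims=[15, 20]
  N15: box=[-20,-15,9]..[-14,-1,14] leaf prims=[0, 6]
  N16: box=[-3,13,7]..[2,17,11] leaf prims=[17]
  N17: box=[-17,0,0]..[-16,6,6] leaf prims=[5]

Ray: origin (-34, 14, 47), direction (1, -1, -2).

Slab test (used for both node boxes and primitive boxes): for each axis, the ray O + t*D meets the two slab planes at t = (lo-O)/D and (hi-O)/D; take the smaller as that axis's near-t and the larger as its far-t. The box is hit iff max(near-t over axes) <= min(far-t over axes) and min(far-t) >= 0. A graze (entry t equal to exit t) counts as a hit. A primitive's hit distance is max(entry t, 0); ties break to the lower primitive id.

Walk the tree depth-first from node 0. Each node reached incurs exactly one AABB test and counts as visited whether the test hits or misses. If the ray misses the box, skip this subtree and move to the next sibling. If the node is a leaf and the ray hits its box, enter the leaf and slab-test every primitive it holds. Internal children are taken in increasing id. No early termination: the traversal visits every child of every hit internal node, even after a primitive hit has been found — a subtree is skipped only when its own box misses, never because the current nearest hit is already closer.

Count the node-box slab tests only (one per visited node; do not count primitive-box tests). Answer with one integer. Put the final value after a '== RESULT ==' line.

Trace the traversal:
N0 x:[14,51] y:[-7,34] z:[15,65/2] -> hit [15,65/2], descend [1, 3, 9, 12]
  N1 x:[32,51] y:[21,34] z:[19,65/2] -> hit [32,65/2], descend [6, 10, 11]
    N6 x:[34,38] y:[28,34] z:[19,57/2] -> miss, prune
    N10 x:[49,51] y:[33,34] z:[29,32] -> miss, prune
    N11 x:[32,37] y:[21,31] z:[30,65/2] -> miss, prune
  N3 x:[26,50] y:[-7,7] z:[15,32] -> miss, prune
  N9 x:[15,29] y:[-5,14] z:[15,51/2] -> miss, prune
  N12 x:[14,23] y:[15,33] z:[15,59/2] -> hit [15,23], descend [2, 5, 15]
    N2 x:[19,23] y:[22,33] z:[17,59/2] -> hit [22,23] leaf, test {P4(miss), P10(miss)}
    N5 x:[18,22] y:[27,32] z:[15,31/2] -> miss, prune
    N15 x:[14,20] y:[15,29] z:[33/2,19] -> hit [33/2,19] leaf, test {P0@t=33/2, P6(miss)}

Summary -> nodes [0, 1, 6, 10, 11, 3, 9, 12, 2, 5, 15]; box-tests=11; leaf-entries=2; first=P0

== RESULT ==
11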